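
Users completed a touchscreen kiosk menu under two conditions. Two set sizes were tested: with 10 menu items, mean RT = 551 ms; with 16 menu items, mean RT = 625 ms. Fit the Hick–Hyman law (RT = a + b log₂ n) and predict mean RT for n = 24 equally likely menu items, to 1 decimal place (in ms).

688.8 ms

Solve the two-equation system in a and b:
  b = (625 − 551) / (log₂ 16 − log₂ 10) = 74 / (4 − 3.3219) = 109.133 ms/bit
  a = 551 − 109.133 × 3.3219 = 188.468 ms
Then RT(24) = 188.468 + 109.133 × log₂ 24 = 188.468 + 109.133 × 4.5850 ≈ 688.839 ms.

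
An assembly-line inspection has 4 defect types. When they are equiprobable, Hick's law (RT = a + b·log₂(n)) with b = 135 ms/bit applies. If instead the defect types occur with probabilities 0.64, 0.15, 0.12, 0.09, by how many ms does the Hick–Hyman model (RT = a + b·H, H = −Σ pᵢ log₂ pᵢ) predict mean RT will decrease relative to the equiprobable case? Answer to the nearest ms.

The RT saving is b·ΔH. Equiprobable H₀ = log₂(4) = 2.0000 bits; with the given probabilities H = 1.5023 bits.
b·(H₀ − H) = 135 × (2.0000 − 1.5023) = 67.18 ms.

67 ms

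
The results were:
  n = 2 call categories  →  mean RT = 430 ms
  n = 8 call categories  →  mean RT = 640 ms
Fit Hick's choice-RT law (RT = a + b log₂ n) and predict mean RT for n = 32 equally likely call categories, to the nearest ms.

Fit slope and intercept:
  b = (640 − 430) / (log₂ 8 − log₂ 2) = 210 / (3 − 1) = 105 ms/bit
  a = 430 − 105 × 1 = 325 ms
Then RT(32) = 325 + 105 × log₂ 32 = 325 + 105 × 5 ≈ 850.000 ms.

850 ms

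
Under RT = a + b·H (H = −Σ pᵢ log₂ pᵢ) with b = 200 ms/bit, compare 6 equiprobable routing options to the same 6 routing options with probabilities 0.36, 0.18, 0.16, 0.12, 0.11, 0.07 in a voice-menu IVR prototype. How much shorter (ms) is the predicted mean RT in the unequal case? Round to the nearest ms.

40 ms

The RT saving is b·ΔH. Equiprobable H₀ = log₂(6) = 2.5850 bits; with the given probabilities H = 2.3848 bits.
b·(H₀ − H) = 200 × (2.5850 − 2.3848) = 40.02 ms.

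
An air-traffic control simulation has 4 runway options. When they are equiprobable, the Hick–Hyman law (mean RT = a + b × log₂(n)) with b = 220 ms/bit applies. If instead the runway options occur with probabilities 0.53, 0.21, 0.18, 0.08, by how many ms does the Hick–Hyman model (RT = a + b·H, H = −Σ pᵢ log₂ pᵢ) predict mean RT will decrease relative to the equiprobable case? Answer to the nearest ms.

Equiprobable entropy H₀ = log₂ 4 = 2.0000 bits.
Skewed entropy H = −Σ pᵢ log₂ pᵢ = 1.6951 bits.
ΔRT = b·(H₀ − H) = 220 × 0.3049 = 67.08 ms.

67 ms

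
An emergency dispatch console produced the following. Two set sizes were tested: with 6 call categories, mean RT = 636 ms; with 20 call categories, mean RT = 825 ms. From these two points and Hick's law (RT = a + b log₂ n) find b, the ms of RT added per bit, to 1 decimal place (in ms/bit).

b = (RT₂ − RT₁)/(log₂ n₂ − log₂ n₁) = (825 − 636)/(4.3219 − 2.5850) = 108.810 ms/bit.

108.8 ms/bit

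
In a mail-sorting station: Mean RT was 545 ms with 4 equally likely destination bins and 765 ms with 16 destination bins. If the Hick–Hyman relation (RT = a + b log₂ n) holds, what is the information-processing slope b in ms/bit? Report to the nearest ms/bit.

110 ms/bit

b = (RT₂ − RT₁)/(log₂ n₂ − log₂ n₁) = (765 − 545)/(4 − 2) = 110 ms/bit.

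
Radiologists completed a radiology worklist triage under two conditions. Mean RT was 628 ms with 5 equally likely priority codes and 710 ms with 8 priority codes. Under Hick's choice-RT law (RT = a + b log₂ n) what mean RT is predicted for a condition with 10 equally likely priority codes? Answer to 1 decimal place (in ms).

748.9 ms

With log₂ n on the abscissa the relation is linear; from the two conditions:
  b = (710 − 628) / (log₂ 8 − log₂ 5) = 82 / (3 − 2.3219) = 120.931 ms/bit
  a = 628 − 120.931 × 2.3219 = 347.207 ms
Then RT(10) = 347.207 + 120.931 × log₂ 10 = 347.207 + 120.931 × 3.3219 ≈ 748.931 ms.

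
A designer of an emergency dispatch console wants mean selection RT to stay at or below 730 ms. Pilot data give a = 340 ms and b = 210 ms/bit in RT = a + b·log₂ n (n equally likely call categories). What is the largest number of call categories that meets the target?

3

210·log₂ n ≤ 730 − 340 = 390, giving log₂ n ≤ 1.8571 and n ≤ 3.623. The largest whole number is 3.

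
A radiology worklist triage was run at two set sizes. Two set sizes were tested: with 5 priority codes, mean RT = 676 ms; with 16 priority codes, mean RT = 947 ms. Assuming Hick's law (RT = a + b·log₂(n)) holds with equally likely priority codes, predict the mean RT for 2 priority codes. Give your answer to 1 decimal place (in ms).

Solve the two-equation system in a and b:
  b = (947 − 676) / (log₂ 16 − log₂ 5) = 271 / (4 − 2.3219) = 161.495 ms/bit
  a = 676 − 161.495 × 2.3219 = 301.021 ms
Then RT(2) = 301.021 + 161.495 × log₂ 2 = 301.021 + 161.495 × 1 ≈ 462.515 ms.

462.5 ms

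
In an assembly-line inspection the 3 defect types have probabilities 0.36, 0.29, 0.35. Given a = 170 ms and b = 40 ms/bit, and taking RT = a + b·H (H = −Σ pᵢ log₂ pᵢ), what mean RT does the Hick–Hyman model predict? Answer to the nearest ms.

Entropy contributions −pᵢ log₂ pᵢ: 0.5306, 0.5179, 0.5301; sum H = 1.5786 bits.
RT = a + bH = 170 + 40·1.5786 = 233.14 ms.

233 ms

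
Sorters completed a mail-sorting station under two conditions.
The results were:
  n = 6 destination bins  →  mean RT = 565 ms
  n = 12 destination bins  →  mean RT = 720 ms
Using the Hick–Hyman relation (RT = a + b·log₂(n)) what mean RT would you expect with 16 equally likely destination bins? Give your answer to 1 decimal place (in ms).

RT is linear in log₂ n, so two points fix the line:
  b = (720 − 565) / (log₂ 12 − log₂ 6) = 155 / (3.5850 − 2.5850) = 155.000 ms/bit
  a = 565 − 155.000 × 2.5850 = 164.331 ms
Then RT(16) = 164.331 + 155.000 × log₂ 16 = 164.331 + 155.000 × 4 ≈ 784.331 ms.

784.3 ms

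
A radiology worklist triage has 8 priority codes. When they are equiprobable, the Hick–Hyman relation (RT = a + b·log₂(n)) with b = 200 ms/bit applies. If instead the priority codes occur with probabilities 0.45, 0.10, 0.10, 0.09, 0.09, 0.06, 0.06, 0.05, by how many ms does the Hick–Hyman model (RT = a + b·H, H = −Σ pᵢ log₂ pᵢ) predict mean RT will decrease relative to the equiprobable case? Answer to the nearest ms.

98 ms

The RT saving is b·ΔH. Equiprobable H₀ = log₂(8) = 3.0000 bits; with the given probabilities H = 2.5113 bits.
b·(H₀ − H) = 200 × (3.0000 − 2.5113) = 97.75 ms.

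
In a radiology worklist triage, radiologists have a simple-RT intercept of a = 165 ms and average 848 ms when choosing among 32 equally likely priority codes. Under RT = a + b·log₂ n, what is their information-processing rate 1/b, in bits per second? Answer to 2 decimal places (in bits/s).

7.32 bits/s

Choice component = 848 − 165 = 683 ms over log₂(32) = 5 bits.
b = 683 / 5 = 136.600 ms/bit, so 1/b = 7.321 bits/s.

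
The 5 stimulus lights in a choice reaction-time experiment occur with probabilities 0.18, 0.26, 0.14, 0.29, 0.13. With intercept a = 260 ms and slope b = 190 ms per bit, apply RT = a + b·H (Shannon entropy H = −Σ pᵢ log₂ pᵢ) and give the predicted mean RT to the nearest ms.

H = 0.18·log₂(1/0.18) + 0.26·log₂(1/0.26) + 0.14·log₂(1/0.14) + 0.29·log₂(1/0.29) + 0.13·log₂(1/0.13) = 2.2483 bits.
RT = 260 + 190 × 2.2483 = 687.17 ms.

687 ms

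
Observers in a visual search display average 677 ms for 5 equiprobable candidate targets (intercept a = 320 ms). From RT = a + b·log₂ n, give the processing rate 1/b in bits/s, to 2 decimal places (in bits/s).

Choice component = 677 − 320 = 357 ms over log₂(5) = 2.3219 bits.
b = 357 / 2.3219 = 153.752 ms/bit, so 1/b = 6.504 bits/s.

6.50 bits/s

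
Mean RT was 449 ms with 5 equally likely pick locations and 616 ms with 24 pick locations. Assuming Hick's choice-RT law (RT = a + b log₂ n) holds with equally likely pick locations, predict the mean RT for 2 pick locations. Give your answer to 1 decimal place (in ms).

351.4 ms

RT is linear in log₂ n, so two points fix the line:
  b = (616 − 449) / (log₂ 24 − log₂ 5) = 167 / (4.5850 − 2.3219) = 73.795 ms/bit
  a = 449 − 73.795 × 2.3219 = 277.654 ms
Then RT(2) = 277.654 + 73.795 × log₂ 2 = 277.654 + 73.795 × 1 ≈ 351.449 ms.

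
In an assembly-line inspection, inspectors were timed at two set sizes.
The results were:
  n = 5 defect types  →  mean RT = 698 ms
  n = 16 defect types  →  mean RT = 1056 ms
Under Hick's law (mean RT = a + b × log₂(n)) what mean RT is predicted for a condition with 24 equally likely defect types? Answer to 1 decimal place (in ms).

RT is linear in log₂ n, so two points fix the line:
  b = (1056 − 698) / (log₂ 16 − log₂ 5) = 358 / (4 − 2.3219) = 213.340 ms/bit
  a = 698 − 213.340 × 2.3219 = 202.640 ms
Then RT(24) = 202.640 + 213.340 × log₂ 24 = 202.640 + 213.340 × 4.5850 ≈ 1180.796 ms.

1180.8 ms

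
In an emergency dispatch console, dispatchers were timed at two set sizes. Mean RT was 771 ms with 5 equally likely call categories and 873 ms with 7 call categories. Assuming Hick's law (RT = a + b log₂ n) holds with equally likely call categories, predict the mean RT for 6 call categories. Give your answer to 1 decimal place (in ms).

With log₂ n on the abscissa the relation is linear; from the two conditions:
  b = (873 − 771) / (log₂ 7 − log₂ 5) = 102 / (2.8074 − 2.3219) = 210.124 ms/bit
  a = 771 − 210.124 × 2.3219 = 283.106 ms
Then RT(6) = 283.106 + 210.124 × log₂ 6 = 283.106 + 210.124 × 2.5850 ≈ 826.270 ms.

826.3 ms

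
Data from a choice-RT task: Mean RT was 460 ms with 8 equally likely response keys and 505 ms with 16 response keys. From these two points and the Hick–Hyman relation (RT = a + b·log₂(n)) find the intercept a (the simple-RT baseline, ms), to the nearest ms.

The slope on a log₂ axis is (505 − 460) / (4 − 3) = 45 ms/bit.
a = RT₁ − b·log₂ n₁ = 460 − 45 × 3 = 325.000 ms.

325 ms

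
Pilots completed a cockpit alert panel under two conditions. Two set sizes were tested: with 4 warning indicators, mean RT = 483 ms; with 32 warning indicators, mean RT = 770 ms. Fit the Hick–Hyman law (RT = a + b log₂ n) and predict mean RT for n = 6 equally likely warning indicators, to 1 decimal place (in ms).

539.0 ms

RT is linear in log₂ n, so two points fix the line:
  b = (770 − 483) / (log₂ 32 − log₂ 4) = 287 / (5 − 2) = 95.667 ms/bit
  a = 483 − 95.667 × 2 = 291.667 ms
Then RT(6) = 291.667 + 95.667 × log₂ 6 = 291.667 + 95.667 × 2.5850 ≈ 538.961 ms.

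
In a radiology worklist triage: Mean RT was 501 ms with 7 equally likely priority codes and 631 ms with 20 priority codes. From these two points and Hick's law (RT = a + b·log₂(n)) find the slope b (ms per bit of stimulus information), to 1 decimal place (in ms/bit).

85.8 ms/bit

Slope: b = (631 − 501) / (log₂ 20 − log₂ 7) = 130/1.5146 = 85.833 ms/bit.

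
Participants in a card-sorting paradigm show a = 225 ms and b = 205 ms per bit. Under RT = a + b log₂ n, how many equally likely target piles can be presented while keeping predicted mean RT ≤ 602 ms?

3

205·log₂ n ≤ 602 − 225 = 377, giving log₂ n ≤ 1.8390 and n ≤ 3.578. The largest whole number is 3.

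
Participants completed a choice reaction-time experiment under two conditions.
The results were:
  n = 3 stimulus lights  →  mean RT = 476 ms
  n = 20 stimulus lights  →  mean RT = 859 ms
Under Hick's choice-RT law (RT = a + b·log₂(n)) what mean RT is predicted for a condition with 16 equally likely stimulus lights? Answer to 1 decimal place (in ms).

814.0 ms

Solve the two-equation system in a and b:
  b = (859 − 476) / (log₂ 20 − log₂ 3) = 383 / (4.3219 − 1.5850) = 139.936 ms/bit
  a = 476 − 139.936 × 1.5850 = 254.207 ms
Then RT(16) = 254.207 + 139.936 × log₂ 16 = 254.207 + 139.936 × 4 ≈ 813.951 ms.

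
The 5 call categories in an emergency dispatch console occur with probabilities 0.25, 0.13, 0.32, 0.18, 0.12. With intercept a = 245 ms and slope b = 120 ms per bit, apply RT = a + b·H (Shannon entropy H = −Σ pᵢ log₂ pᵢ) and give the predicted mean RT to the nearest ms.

H = 0.25·log₂(1/0.25) + 0.13·log₂(1/0.13) + 0.32·log₂(1/0.32) + 0.18·log₂(1/0.18) + 0.12·log₂(1/0.12) = 2.2211 bits.
RT = 245 + 120 × 2.2211 = 511.53 ms.

512 ms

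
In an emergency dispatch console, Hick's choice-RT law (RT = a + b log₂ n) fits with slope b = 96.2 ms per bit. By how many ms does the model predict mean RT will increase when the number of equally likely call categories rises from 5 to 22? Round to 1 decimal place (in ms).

205.6 ms

ΔRT = (a + b log₂ n₂) − (a + b log₂ n₁) = b·(log₂ n₂ − log₂ n₁).
log₂(22) − log₂(5) = 4.4594 − 2.3219 = 2.1375.
ΔRT = 96.2 × 2.1375 = 205.628 ms.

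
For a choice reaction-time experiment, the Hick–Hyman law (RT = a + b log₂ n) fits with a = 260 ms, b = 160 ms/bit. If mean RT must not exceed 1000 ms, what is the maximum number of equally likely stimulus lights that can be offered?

Information budget: (1000 − 260)/160 = 4.6250 bits, so n ≤ 2^4.6250 = 24.675 → at most 24.

24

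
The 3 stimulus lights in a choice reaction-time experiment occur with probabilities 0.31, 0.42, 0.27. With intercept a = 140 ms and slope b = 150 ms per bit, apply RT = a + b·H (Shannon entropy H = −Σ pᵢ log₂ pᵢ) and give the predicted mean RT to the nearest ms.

374 ms

Entropy contributions −pᵢ log₂ pᵢ: 0.5238, 0.5256, 0.5100; sum H = 1.5595 bits.
RT = a + bH = 140 + 150·1.5595 = 373.92 ms.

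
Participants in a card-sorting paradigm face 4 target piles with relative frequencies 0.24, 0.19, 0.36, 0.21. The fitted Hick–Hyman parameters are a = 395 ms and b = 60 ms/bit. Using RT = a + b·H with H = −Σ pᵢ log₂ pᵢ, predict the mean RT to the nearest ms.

512 ms

H = 0.24·log₂(1/0.24) + 0.19·log₂(1/0.19) + 0.36·log₂(1/0.36) + 0.21·log₂(1/0.21) = 1.9528 bits.
RT = 395 + 60 × 1.9528 = 512.17 ms.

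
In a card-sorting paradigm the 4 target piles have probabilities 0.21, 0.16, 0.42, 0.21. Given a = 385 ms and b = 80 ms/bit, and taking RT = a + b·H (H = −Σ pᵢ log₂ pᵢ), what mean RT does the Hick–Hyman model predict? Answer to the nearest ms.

537 ms

H = 0.21·log₂(1/0.21) + 0.16·log₂(1/0.16) + 0.42·log₂(1/0.42) + 0.21·log₂(1/0.21) = 1.8943 bits.
RT = 385 + 80 × 1.8943 = 536.54 ms.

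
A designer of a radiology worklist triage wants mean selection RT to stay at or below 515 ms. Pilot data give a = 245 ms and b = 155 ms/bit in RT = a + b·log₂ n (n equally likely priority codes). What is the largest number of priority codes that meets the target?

3

155·log₂ n ≤ 515 − 245 = 270, giving log₂ n ≤ 1.7419 and n ≤ 3.345. The largest whole number is 3.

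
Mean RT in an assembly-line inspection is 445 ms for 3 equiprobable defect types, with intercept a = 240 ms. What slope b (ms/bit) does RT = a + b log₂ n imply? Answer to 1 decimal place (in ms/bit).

3 alternatives carry log₂ 3 = 1.5850 bits; the choice cost is 445 − 240 = 205 ms, so b = 205/1.5850 = 129.341 ms/bit.

129.3 ms/bit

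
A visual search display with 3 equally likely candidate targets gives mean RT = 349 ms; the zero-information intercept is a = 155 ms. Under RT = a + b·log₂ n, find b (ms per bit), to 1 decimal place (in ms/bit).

3 alternatives carry log₂ 3 = 1.5850 bits; the choice cost is 349 − 155 = 194 ms, so b = 194/1.5850 = 122.400 ms/bit.

122.4 ms/bit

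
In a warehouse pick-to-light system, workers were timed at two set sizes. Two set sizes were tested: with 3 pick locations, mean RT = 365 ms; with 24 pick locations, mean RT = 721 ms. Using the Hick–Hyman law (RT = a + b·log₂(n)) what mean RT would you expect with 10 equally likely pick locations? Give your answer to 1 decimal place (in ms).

RT is linear in log₂ n, so two points fix the line:
  b = (721 − 365) / (log₂ 24 − log₂ 3) = 356 / (4.5850 − 1.5850) = 118.667 ms/bit
  a = 365 − 118.667 × 1.5850 = 176.918 ms
Then RT(10) = 176.918 + 118.667 × log₂ 10 = 176.918 + 118.667 × 3.3219 ≈ 571.120 ms.

571.1 ms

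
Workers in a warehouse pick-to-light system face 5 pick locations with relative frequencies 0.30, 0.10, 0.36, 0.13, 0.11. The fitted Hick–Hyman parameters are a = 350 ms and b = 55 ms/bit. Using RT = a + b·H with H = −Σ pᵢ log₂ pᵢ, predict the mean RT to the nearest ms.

Entropy contributions −pᵢ log₂ pᵢ: 0.5211, 0.3322, 0.5306, 0.3826, 0.3503; sum H = 2.1168 bits.
RT = a + bH = 350 + 55·2.1168 = 466.43 ms.

466 ms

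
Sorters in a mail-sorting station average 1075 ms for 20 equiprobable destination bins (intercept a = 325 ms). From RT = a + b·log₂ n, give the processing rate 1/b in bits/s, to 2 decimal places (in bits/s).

5.76 bits/s

Choice component = 1075 − 325 = 750 ms over log₂(20) = 4.3219 bits.
b = 750 / 4.3219 = 173.534 ms/bit, so 1/b = 5.763 bits/s.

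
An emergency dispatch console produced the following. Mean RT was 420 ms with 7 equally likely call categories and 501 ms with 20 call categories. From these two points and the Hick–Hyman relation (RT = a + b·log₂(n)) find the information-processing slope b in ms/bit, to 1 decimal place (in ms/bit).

Slope: b = (501 − 420) / (log₂ 20 − log₂ 7) = 81/1.5146 = 53.480 ms/bit.

53.5 ms/bit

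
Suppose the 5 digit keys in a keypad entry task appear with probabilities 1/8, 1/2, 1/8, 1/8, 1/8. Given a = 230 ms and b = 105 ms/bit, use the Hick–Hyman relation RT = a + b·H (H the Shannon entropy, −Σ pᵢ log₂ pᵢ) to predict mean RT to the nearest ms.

Each term −pᵢ log₂ pᵢ: 0.125·3 + 0.5·1 + 0.125·3 + 0.125·3 + 0.125·3; summed, H = 2.000 bits.
Mean RT = a + bH = 230 + 105·2.000 = 440.00 ms.

440 ms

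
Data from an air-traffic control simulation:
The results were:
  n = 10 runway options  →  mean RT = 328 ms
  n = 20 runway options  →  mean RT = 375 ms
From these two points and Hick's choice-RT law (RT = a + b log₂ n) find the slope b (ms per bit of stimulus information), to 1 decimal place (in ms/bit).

47.0 ms/bit

The slope on a log₂ axis is (375 − 328) / (4.3219 − 3.3219) = 47.000 ms/bit.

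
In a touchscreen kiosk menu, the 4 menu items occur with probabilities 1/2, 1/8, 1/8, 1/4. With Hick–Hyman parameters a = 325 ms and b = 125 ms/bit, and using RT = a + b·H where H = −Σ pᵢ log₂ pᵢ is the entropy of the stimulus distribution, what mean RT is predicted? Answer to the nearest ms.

Each term −pᵢ log₂ pᵢ: 0.5·1 + 0.125·3 + 0.125·3 + 0.25·2; summed, H = 1.750 bits.
Mean RT = a + bH = 325 + 125·1.750 = 543.75 ms.

544 ms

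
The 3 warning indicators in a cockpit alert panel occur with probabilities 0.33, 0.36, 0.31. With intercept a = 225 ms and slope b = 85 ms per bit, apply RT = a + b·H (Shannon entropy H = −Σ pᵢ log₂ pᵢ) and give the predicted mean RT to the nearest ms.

Entropy contributions −pᵢ log₂ pᵢ: 0.5278, 0.5306, 0.5238; sum H = 1.5822 bits.
RT = a + bH = 225 + 85·1.5822 = 359.49 ms.

359 ms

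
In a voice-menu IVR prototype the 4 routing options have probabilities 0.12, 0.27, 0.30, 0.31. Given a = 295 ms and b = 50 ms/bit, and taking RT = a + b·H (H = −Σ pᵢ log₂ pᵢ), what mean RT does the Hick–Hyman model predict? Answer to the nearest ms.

391 ms

H = 0.12·log₂(1/0.12) + 0.27·log₂(1/0.27) + 0.30·log₂(1/0.30) + 0.31·log₂(1/0.31) = 1.9220 bits.
RT = 295 + 50 × 1.9220 = 391.10 ms.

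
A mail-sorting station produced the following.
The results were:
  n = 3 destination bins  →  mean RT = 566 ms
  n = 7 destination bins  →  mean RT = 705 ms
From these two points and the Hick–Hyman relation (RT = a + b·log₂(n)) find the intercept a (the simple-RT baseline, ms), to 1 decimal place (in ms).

385.8 ms

Slope: b = (705 − 566) / (log₂ 7 − log₂ 3) = 139/1.2224 = 113.711 ms/bit.
Intercept: a = 566 − 113.711·log₂(3) = 385.772 ms.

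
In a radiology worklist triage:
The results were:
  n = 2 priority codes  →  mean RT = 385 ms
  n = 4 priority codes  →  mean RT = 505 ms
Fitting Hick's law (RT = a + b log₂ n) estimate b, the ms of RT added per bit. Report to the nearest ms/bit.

The slope on a log₂ axis is (505 − 385) / (2 − 1) = 120 ms/bit.

120 ms/bit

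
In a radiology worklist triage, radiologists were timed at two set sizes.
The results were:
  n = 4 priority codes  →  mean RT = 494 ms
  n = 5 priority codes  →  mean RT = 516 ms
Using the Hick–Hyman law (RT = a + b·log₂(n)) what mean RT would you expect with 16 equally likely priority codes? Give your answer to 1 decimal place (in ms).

With log₂ n on the abscissa the relation is linear; from the two conditions:
  b = (516 − 494) / (log₂ 5 − log₂ 4) = 22 / (2.3219 − 2) = 68.338 ms/bit
  a = 494 − 68.338 × 2 = 357.324 ms
Then RT(16) = 357.324 + 68.338 × log₂ 16 = 357.324 + 68.338 × 4 ≈ 630.676 ms.

630.7 ms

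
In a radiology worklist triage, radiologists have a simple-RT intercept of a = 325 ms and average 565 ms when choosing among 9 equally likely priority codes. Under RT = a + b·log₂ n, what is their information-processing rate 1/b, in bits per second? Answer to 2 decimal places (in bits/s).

b = (565 − 325)/log₂ 9 = 240/3.1699 = 75.712 ms per bit = 0.07571 s/bit; the reciprocal is 13.208 bits/s.

13.21 bits/s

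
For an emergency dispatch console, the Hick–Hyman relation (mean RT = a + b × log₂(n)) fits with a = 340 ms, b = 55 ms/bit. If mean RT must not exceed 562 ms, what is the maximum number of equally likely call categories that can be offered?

55·log₂ n ≤ 562 − 340 = 222, giving log₂ n ≤ 4.0364 and n ≤ 16.408. The largest whole number is 16.

16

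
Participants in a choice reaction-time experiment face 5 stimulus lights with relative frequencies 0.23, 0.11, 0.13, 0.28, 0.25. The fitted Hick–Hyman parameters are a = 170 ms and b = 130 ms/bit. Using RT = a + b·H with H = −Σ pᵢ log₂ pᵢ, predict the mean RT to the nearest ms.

H = 0.23·log₂(1/0.23) + 0.11·log₂(1/0.11) + 0.13·log₂(1/0.13) + 0.28·log₂(1/0.28) + 0.25·log₂(1/0.25) = 2.2348 bits.
RT = 170 + 130 × 2.2348 = 460.53 ms.

461 ms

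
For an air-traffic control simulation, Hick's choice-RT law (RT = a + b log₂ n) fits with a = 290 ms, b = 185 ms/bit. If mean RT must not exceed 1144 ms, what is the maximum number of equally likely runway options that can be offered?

24

Set 290 + 185·log₂ n ≤ 1144 → log₂ n ≤ (1144 − 290)/185 = 4.6162.
So n ≤ 2^4.6162 = 24.526; the largest integer n is 24.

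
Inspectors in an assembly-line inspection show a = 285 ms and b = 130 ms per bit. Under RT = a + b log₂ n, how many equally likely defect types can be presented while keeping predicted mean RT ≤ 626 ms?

130·log₂ n ≤ 626 − 285 = 341, giving log₂ n ≤ 2.6231 and n ≤ 6.161. The largest whole number is 6.

6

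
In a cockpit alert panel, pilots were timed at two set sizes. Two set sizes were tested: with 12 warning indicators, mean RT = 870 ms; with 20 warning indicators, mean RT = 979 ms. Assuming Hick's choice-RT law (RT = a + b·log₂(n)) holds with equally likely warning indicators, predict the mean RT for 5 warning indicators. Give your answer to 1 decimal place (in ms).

RT is linear in log₂ n, so two points fix the line:
  b = (979 − 870) / (log₂ 20 − log₂ 12) = 109 / (4.3219 − 3.5850) = 147.904 ms/bit
  a = 870 − 147.904 × 3.5850 = 339.770 ms
Then RT(5) = 339.770 + 147.904 × log₂ 5 = 339.770 + 147.904 × 2.3219 ≈ 683.192 ms.

683.2 ms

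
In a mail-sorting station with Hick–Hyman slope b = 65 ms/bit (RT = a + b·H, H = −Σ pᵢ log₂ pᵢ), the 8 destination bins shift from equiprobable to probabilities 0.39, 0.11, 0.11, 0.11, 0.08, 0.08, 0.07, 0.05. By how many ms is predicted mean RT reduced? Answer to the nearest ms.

The RT saving is b·ΔH. Equiprobable H₀ = log₂(8) = 3.0000 bits; with the given probabilities H = 2.6483 bits.
b·(H₀ − H) = 65 × (3.0000 − 2.6483) = 22.86 ms.

23 ms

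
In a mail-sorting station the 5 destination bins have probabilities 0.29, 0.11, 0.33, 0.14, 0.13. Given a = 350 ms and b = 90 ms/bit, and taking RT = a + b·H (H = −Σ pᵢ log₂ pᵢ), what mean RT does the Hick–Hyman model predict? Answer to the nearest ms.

H = 0.29·log₂(1/0.29) + 0.11·log₂(1/0.11) + 0.33·log₂(1/0.33) + 0.14·log₂(1/0.14) + 0.13·log₂(1/0.13) = 2.1758 bits.
RT = 350 + 90 × 2.1758 = 545.82 ms.

546 ms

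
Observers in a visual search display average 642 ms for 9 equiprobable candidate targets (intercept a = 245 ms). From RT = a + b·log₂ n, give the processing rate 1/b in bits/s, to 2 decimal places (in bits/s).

7.98 bits/s

b = (642 − 245)/log₂ 9 = 397/3.1699 = 125.240 ms per bit = 0.12524 s/bit; the reciprocal is 7.985 bits/s.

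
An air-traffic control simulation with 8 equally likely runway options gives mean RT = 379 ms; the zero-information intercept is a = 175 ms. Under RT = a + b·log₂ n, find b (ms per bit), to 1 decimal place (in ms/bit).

b = (379 − 175) / log₂(8) = 204 / 3 = 68.000 ms/bit.

68.0 ms/bit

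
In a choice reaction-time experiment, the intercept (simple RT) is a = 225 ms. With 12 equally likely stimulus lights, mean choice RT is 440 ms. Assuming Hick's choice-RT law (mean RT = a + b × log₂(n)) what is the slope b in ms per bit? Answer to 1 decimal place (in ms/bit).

60.0 ms/bit

log₂(12) = 3.5850 bits.
b = (RT − a)/log₂ n = (440 − 225) / 3.5850 = 59.973 ms/bit.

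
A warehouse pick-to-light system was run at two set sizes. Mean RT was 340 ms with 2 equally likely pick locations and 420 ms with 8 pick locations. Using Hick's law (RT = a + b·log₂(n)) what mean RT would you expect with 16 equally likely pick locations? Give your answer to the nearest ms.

RT is linear in log₂ n, so two points fix the line:
  b = (420 − 340) / (log₂ 8 − log₂ 2) = 80 / (3 − 1) = 40 ms/bit
  a = 340 − 40 × 1 = 300 ms
Then RT(16) = 300 + 40 × log₂ 16 = 300 + 40 × 4 ≈ 460.000 ms.

460 ms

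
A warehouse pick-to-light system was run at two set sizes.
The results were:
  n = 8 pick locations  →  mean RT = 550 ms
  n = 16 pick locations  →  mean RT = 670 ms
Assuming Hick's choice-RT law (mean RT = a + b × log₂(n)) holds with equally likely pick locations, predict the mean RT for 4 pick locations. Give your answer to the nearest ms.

430 ms

Solve the two-equation system in a and b:
  b = (670 − 550) / (log₂ 16 − log₂ 8) = 120 / (4 − 3) = 120 ms/bit
  a = 550 − 120 × 3 = 190 ms
Then RT(4) = 190 + 120 × log₂ 4 = 190 + 120 × 2 ≈ 430.000 ms.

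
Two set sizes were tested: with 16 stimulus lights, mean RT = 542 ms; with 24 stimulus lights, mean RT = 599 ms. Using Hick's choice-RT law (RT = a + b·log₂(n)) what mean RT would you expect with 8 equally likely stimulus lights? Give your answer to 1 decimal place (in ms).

RT is linear in log₂ n, so two points fix the line:
  b = (599 − 542) / (log₂ 24 − log₂ 16) = 57 / (4.5850 − 4) = 97.442 ms/bit
  a = 542 − 97.442 × 4 = 152.231 ms
Then RT(8) = 152.231 + 97.442 × log₂ 8 = 152.231 + 97.442 × 3 ≈ 444.558 ms.

444.6 ms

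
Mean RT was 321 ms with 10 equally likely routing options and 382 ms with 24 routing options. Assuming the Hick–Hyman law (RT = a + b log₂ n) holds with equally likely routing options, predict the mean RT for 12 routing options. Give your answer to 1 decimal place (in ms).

333.7 ms

Fit slope and intercept:
  b = (382 − 321) / (log₂ 24 − log₂ 10) = 61 / (4.5850 − 3.3219) = 48.296 ms/bit
  a = 321 − 48.296 × 3.3219 = 160.563 ms
Then RT(12) = 160.563 + 48.296 × log₂ 12 = 160.563 + 48.296 × 3.5850 ≈ 333.704 ms.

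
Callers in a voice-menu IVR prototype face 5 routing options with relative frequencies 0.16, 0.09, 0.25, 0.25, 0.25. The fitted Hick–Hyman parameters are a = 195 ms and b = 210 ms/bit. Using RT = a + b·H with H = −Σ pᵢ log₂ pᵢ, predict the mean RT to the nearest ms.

Entropy contributions −pᵢ log₂ pᵢ: 0.4230, 0.3127, 0.5000, 0.5000, 0.5000; sum H = 2.2357 bits.
RT = a + bH = 195 + 210·2.2357 = 664.49 ms.

664 ms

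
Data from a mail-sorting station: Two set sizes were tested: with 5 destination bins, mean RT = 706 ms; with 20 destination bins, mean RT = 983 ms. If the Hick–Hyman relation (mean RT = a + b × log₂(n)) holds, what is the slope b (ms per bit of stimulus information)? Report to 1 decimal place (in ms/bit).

The slope on a log₂ axis is (983 − 706) / (4.3219 − 2.3219) = 138.500 ms/bit.

138.5 ms/bit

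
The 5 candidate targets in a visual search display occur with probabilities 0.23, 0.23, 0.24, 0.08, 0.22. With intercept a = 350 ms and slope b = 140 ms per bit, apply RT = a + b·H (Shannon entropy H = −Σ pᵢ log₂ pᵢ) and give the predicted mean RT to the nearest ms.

664 ms

H = 0.23·log₂(1/0.23) + 0.23·log₂(1/0.23) + 0.24·log₂(1/0.24) + 0.08·log₂(1/0.08) + 0.22·log₂(1/0.22) = 2.2416 bits.
RT = 350 + 140 × 2.2416 = 663.82 ms.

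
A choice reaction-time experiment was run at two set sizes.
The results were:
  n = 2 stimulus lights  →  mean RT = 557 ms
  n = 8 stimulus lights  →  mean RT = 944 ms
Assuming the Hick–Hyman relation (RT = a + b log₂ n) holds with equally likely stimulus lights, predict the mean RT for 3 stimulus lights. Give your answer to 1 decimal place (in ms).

670.2 ms

Solve the two-equation system in a and b:
  b = (944 − 557) / (log₂ 8 − log₂ 2) = 387 / (3 − 1) = 193.500 ms/bit
  a = 557 − 193.500 × 1 = 363.500 ms
Then RT(3) = 363.500 + 193.500 × log₂ 3 = 363.500 + 193.500 × 1.5850 ≈ 670.190 ms.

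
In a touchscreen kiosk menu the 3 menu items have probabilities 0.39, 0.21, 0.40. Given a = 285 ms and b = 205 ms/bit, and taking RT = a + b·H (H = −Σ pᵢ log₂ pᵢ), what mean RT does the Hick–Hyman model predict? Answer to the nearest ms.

599 ms

Entropy contributions −pᵢ log₂ pᵢ: 0.5298, 0.4728, 0.5288; sum H = 1.5314 bits.
RT = a + bH = 285 + 205·1.5314 = 598.94 ms.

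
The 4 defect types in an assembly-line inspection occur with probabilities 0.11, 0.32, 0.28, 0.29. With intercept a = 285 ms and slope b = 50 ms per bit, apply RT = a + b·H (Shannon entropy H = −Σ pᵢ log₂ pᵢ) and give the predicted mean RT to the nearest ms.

380 ms

Entropy contributions −pᵢ log₂ pᵢ: 0.3503, 0.5260, 0.5142, 0.5179; sum H = 1.9084 bits.
RT = a + bH = 285 + 50·1.9084 = 380.42 ms.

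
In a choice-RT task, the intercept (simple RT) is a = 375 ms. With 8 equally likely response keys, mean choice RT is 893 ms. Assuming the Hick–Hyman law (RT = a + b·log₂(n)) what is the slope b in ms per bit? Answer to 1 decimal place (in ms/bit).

172.7 ms/bit

b = (893 − 375) / log₂(8) = 518 / 3 = 172.667 ms/bit.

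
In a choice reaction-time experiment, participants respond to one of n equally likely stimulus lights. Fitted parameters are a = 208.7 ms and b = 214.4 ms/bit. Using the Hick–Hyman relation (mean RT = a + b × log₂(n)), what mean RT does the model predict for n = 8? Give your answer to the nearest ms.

log₂(8) = 3 bits, so RT = 208.7 + 214.4 × 3 ≈ 851.900 ms.

852 ms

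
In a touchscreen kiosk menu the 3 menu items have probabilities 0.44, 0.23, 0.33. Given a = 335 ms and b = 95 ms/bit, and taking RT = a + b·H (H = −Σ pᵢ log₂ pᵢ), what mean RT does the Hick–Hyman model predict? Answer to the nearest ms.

H = 0.44·log₂(1/0.44) + 0.23·log₂(1/0.23) + 0.33·log₂(1/0.33) = 1.5366 bits.
RT = 335 + 95 × 1.5366 = 480.98 ms.

481 ms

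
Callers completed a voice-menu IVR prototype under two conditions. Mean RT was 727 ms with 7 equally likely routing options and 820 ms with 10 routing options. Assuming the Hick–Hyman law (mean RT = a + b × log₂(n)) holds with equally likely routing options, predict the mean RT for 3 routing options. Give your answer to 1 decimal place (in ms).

506.1 ms

Fit slope and intercept:
  b = (820 − 727) / (log₂ 10 − log₂ 7) = 93 / (3.3219 − 2.8074) = 180.732 ms/bit
  a = 727 − 180.732 × 2.8074 = 219.620 ms
Then RT(3) = 219.620 + 180.732 × log₂ 3 = 219.620 + 180.732 × 1.5850 ≈ 506.074 ms.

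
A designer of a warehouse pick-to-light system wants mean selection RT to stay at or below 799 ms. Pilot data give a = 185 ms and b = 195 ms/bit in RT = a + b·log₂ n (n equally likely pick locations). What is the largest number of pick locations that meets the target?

8

Information budget: (799 − 185)/195 = 3.1487 bits, so n ≤ 2^3.1487 = 8.869 → at most 8.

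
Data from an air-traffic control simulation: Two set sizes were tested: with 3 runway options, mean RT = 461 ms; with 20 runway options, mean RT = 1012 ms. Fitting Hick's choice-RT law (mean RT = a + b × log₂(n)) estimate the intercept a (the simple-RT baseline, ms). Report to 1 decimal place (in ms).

141.9 ms

Slope: b = (1012 − 461) / (log₂ 20 − log₂ 3) = 551/2.7370 = 201.318 ms/bit.
Intercept: a = 461 − 201.318·log₂(3) = 141.919 ms.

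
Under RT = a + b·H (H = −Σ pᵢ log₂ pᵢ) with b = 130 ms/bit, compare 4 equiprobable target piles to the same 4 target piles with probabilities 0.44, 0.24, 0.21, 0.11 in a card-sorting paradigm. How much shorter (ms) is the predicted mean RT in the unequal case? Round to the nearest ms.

The RT saving is b·ΔH. Equiprobable H₀ = log₂(4) = 2.0000 bits; with the given probabilities H = 1.8384 bits.
b·(H₀ − H) = 130 × (2.0000 − 1.8384) = 21.01 ms.

21 ms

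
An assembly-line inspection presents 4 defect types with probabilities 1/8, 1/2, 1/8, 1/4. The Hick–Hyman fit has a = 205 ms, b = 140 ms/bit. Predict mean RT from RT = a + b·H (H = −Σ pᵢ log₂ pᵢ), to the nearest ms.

H = −Σ pᵢ log₂ pᵢ = 0.125·3 + 0.5·1 + 0.125·3 + 0.25·2 = 1.750 bits.
RT = 205 + 140 × 1.750 = 450.00 ms.

450 ms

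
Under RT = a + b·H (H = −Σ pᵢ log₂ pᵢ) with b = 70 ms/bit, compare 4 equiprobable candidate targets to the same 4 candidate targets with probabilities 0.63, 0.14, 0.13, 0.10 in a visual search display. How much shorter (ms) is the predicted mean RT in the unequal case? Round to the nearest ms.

The RT saving is b·ΔH. Equiprobable H₀ = log₂(4) = 2.0000 bits; with the given probabilities H = 1.5319 bits.
b·(H₀ − H) = 70 × (2.0000 − 1.5319) = 32.77 ms.

33 ms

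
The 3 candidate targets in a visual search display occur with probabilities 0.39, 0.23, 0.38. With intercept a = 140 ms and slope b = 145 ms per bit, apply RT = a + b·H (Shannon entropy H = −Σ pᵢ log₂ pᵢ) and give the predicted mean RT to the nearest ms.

364 ms

H = 0.39·log₂(1/0.39) + 0.23·log₂(1/0.23) + 0.38·log₂(1/0.38) = 1.5479 bits.
RT = 140 + 145 × 1.5479 = 364.45 ms.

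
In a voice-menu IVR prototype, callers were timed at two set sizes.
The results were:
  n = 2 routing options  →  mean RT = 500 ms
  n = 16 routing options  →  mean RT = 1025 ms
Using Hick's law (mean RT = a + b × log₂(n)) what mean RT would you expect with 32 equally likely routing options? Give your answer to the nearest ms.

1200 ms

RT is linear in log₂ n, so two points fix the line:
  b = (1025 − 500) / (log₂ 16 − log₂ 2) = 525 / (4 − 1) = 175 ms/bit
  a = 500 − 175 × 1 = 325 ms
Then RT(32) = 325 + 175 × log₂ 32 = 325 + 175 × 5 ≈ 1200.000 ms.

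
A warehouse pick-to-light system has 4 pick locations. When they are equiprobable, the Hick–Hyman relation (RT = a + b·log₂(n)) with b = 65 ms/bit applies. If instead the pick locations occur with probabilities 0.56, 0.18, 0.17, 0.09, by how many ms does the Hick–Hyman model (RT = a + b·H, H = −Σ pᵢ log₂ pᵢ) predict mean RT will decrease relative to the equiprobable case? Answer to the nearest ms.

22 ms

Equiprobable entropy H₀ = log₂ 4 = 2.0000 bits.
Skewed entropy H = −Σ pᵢ log₂ pᵢ = 1.6610 bits.
ΔRT = b·(H₀ − H) = 65 × 0.3390 = 22.04 ms.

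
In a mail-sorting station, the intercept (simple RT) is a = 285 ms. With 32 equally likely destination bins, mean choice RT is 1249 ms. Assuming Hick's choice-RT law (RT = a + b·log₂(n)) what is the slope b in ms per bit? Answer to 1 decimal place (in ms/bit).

192.8 ms/bit

32 alternatives carry log₂ 32 = 5 bits; the choice cost is 1249 − 285 = 964 ms, so b = 964/5 = 192.800 ms/bit.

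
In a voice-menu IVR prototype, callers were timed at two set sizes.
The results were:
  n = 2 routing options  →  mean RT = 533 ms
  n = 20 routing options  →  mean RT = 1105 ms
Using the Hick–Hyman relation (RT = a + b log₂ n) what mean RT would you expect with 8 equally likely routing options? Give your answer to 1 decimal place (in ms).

Solve the two-equation system in a and b:
  b = (1105 − 533) / (log₂ 20 − log₂ 2) = 572 / (4.3219 − 1) = 172.189 ms/bit
  a = 533 − 172.189 × 1 = 360.811 ms
Then RT(8) = 360.811 + 172.189 × log₂ 8 = 360.811 + 172.189 × 3 ≈ 877.378 ms.

877.4 ms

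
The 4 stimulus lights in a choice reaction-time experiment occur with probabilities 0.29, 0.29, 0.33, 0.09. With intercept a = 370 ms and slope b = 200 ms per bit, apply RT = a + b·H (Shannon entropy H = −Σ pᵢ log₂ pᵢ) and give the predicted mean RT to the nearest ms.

745 ms

Entropy contributions −pᵢ log₂ pᵢ: 0.5179, 0.5179, 0.5278, 0.3127; sum H = 1.8763 bits.
RT = a + bH = 370 + 200·1.8763 = 745.26 ms.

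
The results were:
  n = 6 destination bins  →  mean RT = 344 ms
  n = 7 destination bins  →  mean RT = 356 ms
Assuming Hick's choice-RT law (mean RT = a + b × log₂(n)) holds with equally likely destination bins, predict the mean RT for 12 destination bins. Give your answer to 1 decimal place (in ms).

398.0 ms

With log₂ n on the abscissa the relation is linear; from the two conditions:
  b = (356 − 344) / (log₂ 7 − log₂ 6) = 12 / (2.8074 − 2.5850) = 53.959 ms/bit
  a = 344 − 53.959 × 2.5850 = 204.519 ms
Then RT(12) = 204.519 + 53.959 × log₂ 12 = 204.519 + 53.959 × 3.5850 ≈ 397.959 ms.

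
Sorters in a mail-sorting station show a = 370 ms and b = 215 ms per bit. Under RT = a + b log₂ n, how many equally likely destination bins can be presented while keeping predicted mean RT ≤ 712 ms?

3

Information budget: (712 − 370)/215 = 1.5907 bits, so n ≤ 2^1.5907 = 3.012 → at most 3.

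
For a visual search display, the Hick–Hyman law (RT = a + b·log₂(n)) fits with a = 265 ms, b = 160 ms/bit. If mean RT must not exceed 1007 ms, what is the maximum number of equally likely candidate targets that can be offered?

160·log₂ n ≤ 1007 − 265 = 742, giving log₂ n ≤ 4.6375 and n ≤ 24.890. The largest whole number is 24.

24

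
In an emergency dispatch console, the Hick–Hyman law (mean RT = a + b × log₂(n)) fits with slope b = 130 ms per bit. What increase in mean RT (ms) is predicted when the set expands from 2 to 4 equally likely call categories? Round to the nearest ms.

130 ms

The intercept a cancels: ΔRT = b·(log₂ n₂ − log₂ n₁) = b·log₂(n₂/n₁).
log₂(4) − log₂(2) = log₂(4/2) = log₂(2) = 1.
ΔRT = 130 × 1.0000 = 130.000 ms.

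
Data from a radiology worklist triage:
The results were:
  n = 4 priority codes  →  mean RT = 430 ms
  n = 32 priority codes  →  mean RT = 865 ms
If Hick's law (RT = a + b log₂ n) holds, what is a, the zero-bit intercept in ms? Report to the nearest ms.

140 ms

b = (RT₂ − RT₁)/(log₂ n₂ − log₂ n₁) = (865 − 430)/(5 − 2) = 145 ms/bit.
a = RT₁ − b·log₂ n₁ = 430 − 145 × 2 = 140.000 ms.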